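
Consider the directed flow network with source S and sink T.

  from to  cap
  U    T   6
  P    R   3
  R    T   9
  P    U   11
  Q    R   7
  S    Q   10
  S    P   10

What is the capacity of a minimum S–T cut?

Augment S→P→R→T: bottleneck 3, flow now 3.
Augment S→P→U→T: bottleneck 6, flow now 9.
Augment S→Q→R→T: bottleneck 6, flow now 15.
No augmenting path remains; maximum flow = 15.
By max-flow min-cut, the minimum cut capacity equals the max flow.
In the residual graph, reachable from S: {S, P, Q, R, U}.
Min-cut edges: R→T (9), U→T (6); capacity 9 + 6 = 15.

15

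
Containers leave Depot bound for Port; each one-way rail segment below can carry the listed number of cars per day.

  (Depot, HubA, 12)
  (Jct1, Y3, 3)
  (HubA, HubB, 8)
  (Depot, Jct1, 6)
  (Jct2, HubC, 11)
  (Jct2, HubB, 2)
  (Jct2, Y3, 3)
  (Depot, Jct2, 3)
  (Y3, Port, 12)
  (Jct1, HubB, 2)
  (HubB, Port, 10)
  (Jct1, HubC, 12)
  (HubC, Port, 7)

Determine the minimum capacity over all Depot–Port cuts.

17

Augment Depot→HubA→HubB→Port: bottleneck 8, flow now 8.
Augment Depot→Jct1→HubB→Port: bottleneck 2, flow now 10.
Augment Depot→Jct1→Y3→Port: bottleneck 3, flow now 13.
Augment Depot→Jct1→HubC→Port: bottleneck 1, flow now 14.
Augment Depot→Jct2→Y3→Port: bottleneck 3, flow now 17.
No augmenting path remains; maximum flow = 17.
By max-flow min-cut, the minimum cut capacity equals the max flow.
In the residual graph, reachable from Depot: {Depot, HubA}.
Min-cut edges: Depot→Jct1 (6), Depot→Jct2 (3), HubA→HubB (8); capacity 6 + 3 + 8 = 17.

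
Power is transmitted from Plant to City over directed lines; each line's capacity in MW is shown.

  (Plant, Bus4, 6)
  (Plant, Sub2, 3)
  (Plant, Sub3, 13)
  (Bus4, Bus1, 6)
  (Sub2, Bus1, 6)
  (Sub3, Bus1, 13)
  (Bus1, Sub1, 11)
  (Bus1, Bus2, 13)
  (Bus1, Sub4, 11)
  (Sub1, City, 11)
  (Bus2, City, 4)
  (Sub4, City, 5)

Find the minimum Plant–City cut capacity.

20

Augment Plant→Bus4→Bus1→Sub1→City: bottleneck 6, flow now 6.
Augment Plant→Sub2→Bus1→Sub1→City: bottleneck 3, flow now 9.
Augment Plant→Sub3→Bus1→Sub1→City: bottleneck 2, flow now 11.
Augment Plant→Sub3→Bus1→Bus2→City: bottleneck 4, flow now 15.
Augment Plant→Sub3→Bus1→Sub4→City: bottleneck 5, flow now 20.
No augmenting path remains; maximum flow = 20.
By max-flow min-cut, the minimum cut capacity equals the max flow.
In the residual graph, reachable from Plant: {Plant, Bus4, Sub2, Sub3, Bus1, Bus2, Sub4}.
Min-cut edges: Bus1→Sub1 (11), Bus2→City (4), Sub4→City (5); capacity 11 + 4 + 5 = 20.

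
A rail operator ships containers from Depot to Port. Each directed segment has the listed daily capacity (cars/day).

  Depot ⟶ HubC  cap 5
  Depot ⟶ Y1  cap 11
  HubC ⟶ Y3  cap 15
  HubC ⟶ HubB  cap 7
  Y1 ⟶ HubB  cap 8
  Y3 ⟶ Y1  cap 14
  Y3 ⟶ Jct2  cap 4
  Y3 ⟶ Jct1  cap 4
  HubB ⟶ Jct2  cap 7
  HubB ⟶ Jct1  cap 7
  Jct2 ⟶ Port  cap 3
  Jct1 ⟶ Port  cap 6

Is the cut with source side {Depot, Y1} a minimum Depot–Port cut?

No — its capacity is 13, but the minimum cut has capacity 9.

Given cut capacity: 5 + 8 = 13.
Augment Depot→HubC→Y3→Jct2→Port: bottleneck 3, flow now 3.
Augment Depot→HubC→Y3→Jct1→Port: bottleneck 2, flow now 5.
Augment Depot→Y1→HubB→Jct1→Port: bottleneck 4, flow now 9.
No augmenting path remains; maximum flow = 9.
In the residual graph, reachable from Depot: {Depot, HubC, Y1, Y3, HubB, Jct2, Jct1}.
Min-cut edges: Jct2→Port (3), Jct1→Port (6); capacity 3 + 6 = 9.
Cut capacity 13 exceeds the max flow 9, so it is not minimum.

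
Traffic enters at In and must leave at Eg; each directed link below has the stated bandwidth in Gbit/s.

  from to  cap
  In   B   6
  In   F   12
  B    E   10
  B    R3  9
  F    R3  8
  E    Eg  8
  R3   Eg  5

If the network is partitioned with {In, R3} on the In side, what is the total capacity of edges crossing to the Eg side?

23

Edges leaving {In, R3}: In→B (6), In→F (12), R3→Eg (5).
Cut capacity = 6 + 12 + 5 = 23.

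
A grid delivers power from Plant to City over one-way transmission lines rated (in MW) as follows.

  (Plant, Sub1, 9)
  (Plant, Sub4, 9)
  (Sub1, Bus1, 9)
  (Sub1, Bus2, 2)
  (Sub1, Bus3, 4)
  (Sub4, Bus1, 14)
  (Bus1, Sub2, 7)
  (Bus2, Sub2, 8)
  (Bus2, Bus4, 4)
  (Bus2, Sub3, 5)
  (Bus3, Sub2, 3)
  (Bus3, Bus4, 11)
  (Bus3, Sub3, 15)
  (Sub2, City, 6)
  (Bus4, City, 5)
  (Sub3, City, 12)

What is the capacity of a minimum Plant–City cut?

Augment Plant→Sub1→Bus1→Sub2→City: bottleneck 6, flow now 6.
Augment Plant→Sub1→Bus2→Bus4→City: bottleneck 2, flow now 8.
Augment Plant→Sub1→Bus3→Bus4→City: bottleneck 1, flow now 9.
Augment Plant→Sub4→Bus1→Sub1→Bus3→Bus4→City: bottleneck 2, flow now 11. (uses reverse residual edge)
Augment Plant→Sub4→Bus1→Sub1→Bus3→Sub3→City: bottleneck 1, flow now 12. (uses reverse residual edge)
No augmenting path remains; maximum flow = 12.
By max-flow min-cut, the minimum cut capacity equals the max flow.
In the residual graph, reachable from Plant: {Plant, Sub1, Sub4, Bus1, Sub2}.
Min-cut edges: Sub1→Bus2 (2), Sub1→Bus3 (4), Sub2→City (6); capacity 2 + 4 + 6 = 12.

12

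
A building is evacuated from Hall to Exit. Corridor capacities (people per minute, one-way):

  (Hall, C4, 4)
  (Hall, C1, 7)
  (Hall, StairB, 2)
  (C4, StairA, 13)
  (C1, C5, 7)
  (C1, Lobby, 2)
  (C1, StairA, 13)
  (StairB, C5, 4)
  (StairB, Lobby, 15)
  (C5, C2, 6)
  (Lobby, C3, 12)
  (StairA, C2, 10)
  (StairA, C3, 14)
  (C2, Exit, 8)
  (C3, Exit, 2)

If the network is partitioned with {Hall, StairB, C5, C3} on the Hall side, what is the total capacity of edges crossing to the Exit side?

34

Edges leaving {Hall, StairB, C5, C3}: Hall→C4 (4), Hall→C1 (7), StairB→Lobby (15), C5→C2 (6), C3→Exit (2).
Cut capacity = 4 + 7 + 15 + 6 + 2 = 34.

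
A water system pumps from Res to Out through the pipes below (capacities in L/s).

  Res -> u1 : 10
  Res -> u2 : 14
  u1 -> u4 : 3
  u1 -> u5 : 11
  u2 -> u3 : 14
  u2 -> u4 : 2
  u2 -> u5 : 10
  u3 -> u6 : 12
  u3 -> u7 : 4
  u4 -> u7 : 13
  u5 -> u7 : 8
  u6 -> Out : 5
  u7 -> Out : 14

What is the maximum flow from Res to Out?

19

Augment Res→u1→u4→u7→Out: bottleneck 3, flow now 3.
Augment Res→u1→u5→u7→Out: bottleneck 7, flow now 10.
Augment Res→u2→u3→u6→Out: bottleneck 5, flow now 15.
Augment Res→u2→u3→u7→Out: bottleneck 4, flow now 19.
No augmenting path remains; maximum flow = 19.
In the residual graph, reachable from Res: {Res, u1, u2, u3, u4, u5, u6, u7}.
Min-cut edges: u6→Out (5), u7→Out (14); capacity 5 + 14 = 19.
This cut is saturated, so no flow can exceed 19.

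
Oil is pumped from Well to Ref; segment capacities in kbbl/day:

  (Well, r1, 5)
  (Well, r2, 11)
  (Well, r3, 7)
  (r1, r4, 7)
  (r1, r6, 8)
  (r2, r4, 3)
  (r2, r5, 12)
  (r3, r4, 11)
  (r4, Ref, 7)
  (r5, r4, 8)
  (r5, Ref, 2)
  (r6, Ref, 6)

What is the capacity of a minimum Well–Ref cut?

Augment Well→r1→r4→Ref: bottleneck 5, flow now 5.
Augment Well→r2→r4→Ref: bottleneck 2, flow now 7.
Augment Well→r2→r5→Ref: bottleneck 2, flow now 9.
Augment Well→r2→r4→r1→r6→Ref: bottleneck 1, flow now 10. (uses reverse residual edge)
Augment Well→r3→r4→r1→r6→Ref: bottleneck 4, flow now 14. (uses reverse residual edge)
No augmenting path remains; maximum flow = 14.
By max-flow min-cut, the minimum cut capacity equals the max flow.
In the residual graph, reachable from Well: {Well, r2, r3, r4, r5}.
Min-cut edges: Well→r1 (5), r4→Ref (7), r5→Ref (2); capacity 5 + 7 + 2 = 14.

14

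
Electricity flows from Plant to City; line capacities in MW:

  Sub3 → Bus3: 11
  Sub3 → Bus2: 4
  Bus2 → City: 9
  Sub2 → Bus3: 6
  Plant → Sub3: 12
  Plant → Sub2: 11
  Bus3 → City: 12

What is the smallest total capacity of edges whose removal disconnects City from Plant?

Augment Plant→Sub3→Bus3→City: bottleneck 11, flow now 11.
Augment Plant→Sub3→Bus2→City: bottleneck 1, flow now 12.
Augment Plant→Sub2→Bus3→City: bottleneck 1, flow now 13.
Augment Plant→Sub2→Bus3→Sub3→Bus2→City: bottleneck 3, flow now 16. (uses reverse residual edge)
No augmenting path remains; maximum flow = 16.
By max-flow min-cut, the minimum cut capacity equals the max flow.
In the residual graph, reachable from Plant: {Plant, Sub3, Sub2, Bus3}.
Min-cut edges: Sub3→Bus2 (4), Bus3→City (12); capacity 4 + 12 = 16.

16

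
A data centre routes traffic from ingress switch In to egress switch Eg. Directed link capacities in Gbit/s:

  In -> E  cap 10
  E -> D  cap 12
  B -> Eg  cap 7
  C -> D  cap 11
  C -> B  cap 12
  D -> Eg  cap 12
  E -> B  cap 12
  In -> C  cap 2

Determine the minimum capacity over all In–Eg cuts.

12

Augment In→E→B→Eg: bottleneck 7, flow now 7.
Augment In→E→D→Eg: bottleneck 3, flow now 10.
Augment In→C→D→Eg: bottleneck 2, flow now 12.
No augmenting path remains; maximum flow = 12.
By max-flow min-cut, the minimum cut capacity equals the max flow.
In the residual graph, reachable from In: {In}.
Min-cut edges: In→E (10), In→C (2); capacity 10 + 2 = 12.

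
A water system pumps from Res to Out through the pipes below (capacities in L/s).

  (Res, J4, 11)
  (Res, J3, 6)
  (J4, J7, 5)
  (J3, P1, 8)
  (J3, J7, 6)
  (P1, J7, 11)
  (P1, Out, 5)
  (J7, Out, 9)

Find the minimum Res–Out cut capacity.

11

Augment Res→J4→J7→Out: bottleneck 5, flow now 5.
Augment Res→J3→P1→Out: bottleneck 5, flow now 10.
Augment Res→J3→J7→Out: bottleneck 1, flow now 11.
No augmenting path remains; maximum flow = 11.
By max-flow min-cut, the minimum cut capacity equals the max flow.
In the residual graph, reachable from Res: {Res, J4}.
Min-cut edges: Res→J3 (6), J4→J7 (5); capacity 6 + 5 = 11.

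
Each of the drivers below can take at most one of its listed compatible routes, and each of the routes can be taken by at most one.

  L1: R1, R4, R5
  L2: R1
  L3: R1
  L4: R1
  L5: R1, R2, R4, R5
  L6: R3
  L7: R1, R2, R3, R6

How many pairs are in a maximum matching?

5

Unit-capacity flow: source→left, listed edges, right→sink; max matching = max flow.
Augmenting path L1→R1 (+1); matched 1.
Augmenting path L5→R2 (+1); matched 2.
Augmenting path L6→R3 (+1); matched 3.
Augmenting path L7→R6 (+1); matched 4.
Augmenting path L2→R1→L1→R4 (+1); matched 5.
No augmenting path remains; maximum matching = 5.
König certificate: {L1, L5, L6, L7, R1} is a vertex cover of size 5 (every listed pair touches it), so no matching can be larger.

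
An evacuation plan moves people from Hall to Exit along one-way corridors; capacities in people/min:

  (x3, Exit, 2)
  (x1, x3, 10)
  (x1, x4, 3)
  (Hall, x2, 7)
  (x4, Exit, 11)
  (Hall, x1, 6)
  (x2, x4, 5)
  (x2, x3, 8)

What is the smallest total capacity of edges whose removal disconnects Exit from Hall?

Augment Hall→x1→x3→Exit: bottleneck 2, flow now 2.
Augment Hall→x1→x4→Exit: bottleneck 3, flow now 5.
Augment Hall→x2→x4→Exit: bottleneck 5, flow now 10.
No augmenting path remains; maximum flow = 10.
By max-flow min-cut, the minimum cut capacity equals the max flow.
In the residual graph, reachable from Hall: {Hall, x1, x2, x3}.
Min-cut edges: x1→x4 (3), x2→x4 (5), x3→Exit (2); capacity 3 + 5 + 2 = 10.

10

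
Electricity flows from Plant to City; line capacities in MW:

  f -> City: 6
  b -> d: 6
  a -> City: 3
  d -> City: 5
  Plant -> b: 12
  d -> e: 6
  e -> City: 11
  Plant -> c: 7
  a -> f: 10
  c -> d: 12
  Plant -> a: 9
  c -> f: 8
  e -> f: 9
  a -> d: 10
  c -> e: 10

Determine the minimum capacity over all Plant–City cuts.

Augment Plant→a→City: bottleneck 3, flow now 3.
Augment Plant→a→d→City: bottleneck 5, flow now 8.
Augment Plant→a→f→City: bottleneck 1, flow now 9.
Augment Plant→c→e→City: bottleneck 7, flow now 16.
Augment Plant→b→d→e→City: bottleneck 4, flow now 20.
Augment Plant→b→d→a→f→City: bottleneck 2, flow now 22. (uses reverse residual edge)
No augmenting path remains; maximum flow = 22.
By max-flow min-cut, the minimum cut capacity equals the max flow.
In the residual graph, reachable from Plant: {Plant, b}.
Min-cut edges: Plant→a (9), Plant→c (7), b→d (6); capacity 9 + 7 + 6 = 22.

22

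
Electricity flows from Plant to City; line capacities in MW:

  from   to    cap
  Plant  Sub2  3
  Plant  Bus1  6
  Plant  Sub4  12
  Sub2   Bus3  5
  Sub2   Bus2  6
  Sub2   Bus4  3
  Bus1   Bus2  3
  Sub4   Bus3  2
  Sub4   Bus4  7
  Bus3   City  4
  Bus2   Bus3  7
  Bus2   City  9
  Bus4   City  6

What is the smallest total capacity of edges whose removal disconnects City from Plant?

14

Augment Plant→Sub2→Bus3→City: bottleneck 3, flow now 3.
Augment Plant→Bus1→Bus2→City: bottleneck 3, flow now 6.
Augment Plant→Sub4→Bus3→City: bottleneck 1, flow now 7.
Augment Plant→Sub4→Bus4→City: bottleneck 6, flow now 13.
Augment Plant→Sub4→Bus3→Sub2→Bus2→City: bottleneck 1, flow now 14. (uses reverse residual edge)
No augmenting path remains; maximum flow = 14.
By max-flow min-cut, the minimum cut capacity equals the max flow.
In the residual graph, reachable from Plant: {Plant, Bus1, Sub4, Bus4}.
Min-cut edges: Plant→Sub2 (3), Bus1→Bus2 (3), Sub4→Bus3 (2), Bus4→City (6); capacity 3 + 3 + 2 + 6 = 14.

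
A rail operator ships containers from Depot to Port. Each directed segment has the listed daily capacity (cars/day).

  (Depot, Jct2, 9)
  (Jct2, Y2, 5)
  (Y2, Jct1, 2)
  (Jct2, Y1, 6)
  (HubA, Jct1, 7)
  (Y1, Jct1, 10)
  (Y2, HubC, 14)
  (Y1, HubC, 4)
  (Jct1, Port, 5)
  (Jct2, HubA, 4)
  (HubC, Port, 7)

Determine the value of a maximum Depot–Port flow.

9

Augment Depot→Jct2→Y2→Jct1→Port: bottleneck 2, flow now 2.
Augment Depot→Jct2→Y2→HubC→Port: bottleneck 3, flow now 5.
Augment Depot→Jct2→Y1→Jct1→Port: bottleneck 3, flow now 8.
Augment Depot→Jct2→Y1→HubC→Port: bottleneck 1, flow now 9.
No augmenting path remains; maximum flow = 9.
In the residual graph, reachable from Depot: {Depot}.
Min-cut edges: Depot→Jct2 (9); capacity 9 = 9.
This cut is saturated, so no flow can exceed 9.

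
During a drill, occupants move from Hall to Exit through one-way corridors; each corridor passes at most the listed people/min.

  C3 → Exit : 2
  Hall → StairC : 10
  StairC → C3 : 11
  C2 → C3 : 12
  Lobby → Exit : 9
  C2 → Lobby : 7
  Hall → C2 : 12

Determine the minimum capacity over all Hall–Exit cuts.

Augment Hall→StairC→C3→Exit: bottleneck 2, flow now 2.
Augment Hall→C2→Lobby→Exit: bottleneck 7, flow now 9.
No augmenting path remains; maximum flow = 9.
By max-flow min-cut, the minimum cut capacity equals the max flow.
In the residual graph, reachable from Hall: {Hall, StairC, C2, C3}.
Min-cut edges: C2→Lobby (7), C3→Exit (2); capacity 7 + 2 = 9.

9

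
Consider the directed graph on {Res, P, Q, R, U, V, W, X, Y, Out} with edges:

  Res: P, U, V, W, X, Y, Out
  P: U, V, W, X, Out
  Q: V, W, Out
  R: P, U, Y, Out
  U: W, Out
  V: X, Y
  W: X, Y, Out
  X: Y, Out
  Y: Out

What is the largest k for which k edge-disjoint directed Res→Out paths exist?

Assign every edge capacity 1; by Menger, the answer equals the max flow.
Path Res→Out (+1); total 1.
Path Res→P→Out (+1); total 2.
Path Res→U→Out (+1); total 3.
Path Res→W→Out (+1); total 4.
Path Res→X→Out (+1); total 5.
Path Res→Y→Out (+1); total 6.
No residual Res→Out path; max flow = 6.
Certifying cut of size 6: {Res→Out, Res→P, Res→U, Res→W, X→Out, Y→Out}.

6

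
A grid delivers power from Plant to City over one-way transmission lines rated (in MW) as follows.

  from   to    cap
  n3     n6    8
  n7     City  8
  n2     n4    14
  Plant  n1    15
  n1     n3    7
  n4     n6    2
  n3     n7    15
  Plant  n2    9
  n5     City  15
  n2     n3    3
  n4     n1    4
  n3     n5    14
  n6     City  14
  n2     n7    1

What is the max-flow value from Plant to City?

Augment Plant→n2→n7→City: bottleneck 1, flow now 1.
Augment Plant→n1→n3→n5→City: bottleneck 7, flow now 8.
Augment Plant→n2→n3→n5→City: bottleneck 3, flow now 11.
Augment Plant→n2→n4→n6→City: bottleneck 2, flow now 13.
No augmenting path remains; maximum flow = 13.
In the residual graph, reachable from Plant: {Plant, n1, n2, n4}.
Min-cut edges: n1→n3 (7), n2→n3 (3), n2→n7 (1), n4→n6 (2); capacity 7 + 3 + 1 + 2 = 13.
This cut is saturated, so no flow can exceed 13.

13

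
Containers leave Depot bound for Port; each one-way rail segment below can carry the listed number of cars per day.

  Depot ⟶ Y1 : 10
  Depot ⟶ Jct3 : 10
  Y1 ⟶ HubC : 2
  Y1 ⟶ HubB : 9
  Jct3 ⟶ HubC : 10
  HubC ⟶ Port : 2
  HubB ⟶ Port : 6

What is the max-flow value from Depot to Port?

Augment Depot→Y1→HubC→Port: bottleneck 2, flow now 2.
Augment Depot→Y1→HubB→Port: bottleneck 6, flow now 8.
No augmenting path remains; maximum flow = 8.
In the residual graph, reachable from Depot: {Depot, Y1, Jct3, HubC, HubB}.
Min-cut edges: HubC→Port (2), HubB→Port (6); capacity 2 + 6 = 8.
This cut is saturated, so no flow can exceed 8.

8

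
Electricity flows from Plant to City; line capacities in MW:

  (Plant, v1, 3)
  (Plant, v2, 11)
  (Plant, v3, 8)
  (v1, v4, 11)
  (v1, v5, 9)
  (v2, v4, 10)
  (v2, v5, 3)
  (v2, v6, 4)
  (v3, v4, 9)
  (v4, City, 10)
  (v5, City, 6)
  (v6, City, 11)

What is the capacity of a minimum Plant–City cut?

20

Augment Plant→v1→v4→City: bottleneck 3, flow now 3.
Augment Plant→v2→v4→City: bottleneck 7, flow now 10.
Augment Plant→v2→v5→City: bottleneck 3, flow now 13.
Augment Plant→v2→v6→City: bottleneck 1, flow now 14.
Augment Plant→v3→v4→v1→v5→City: bottleneck 3, flow now 17. (uses reverse residual edge)
Augment Plant→v3→v4→v2→v6→City: bottleneck 3, flow now 20. (uses reverse residual edge)
No augmenting path remains; maximum flow = 20.
By max-flow min-cut, the minimum cut capacity equals the max flow.
In the residual graph, reachable from Plant: {Plant, v2, v3, v4}.
Min-cut edges: Plant→v1 (3), v2→v5 (3), v2→v6 (4), v4→City (10); capacity 3 + 3 + 4 + 10 = 20.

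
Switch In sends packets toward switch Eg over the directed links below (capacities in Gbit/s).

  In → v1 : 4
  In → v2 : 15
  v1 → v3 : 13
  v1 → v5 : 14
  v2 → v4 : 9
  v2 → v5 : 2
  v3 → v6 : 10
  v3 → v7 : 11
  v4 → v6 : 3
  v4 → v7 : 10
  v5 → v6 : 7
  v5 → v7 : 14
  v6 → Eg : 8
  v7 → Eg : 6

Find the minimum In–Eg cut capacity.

14

Augment In→v1→v3→v6→Eg: bottleneck 4, flow now 4.
Augment In→v2→v4→v6→Eg: bottleneck 3, flow now 7.
Augment In→v2→v4→v7→Eg: bottleneck 6, flow now 13.
Augment In→v2→v5→v6→Eg: bottleneck 1, flow now 14.
No augmenting path remains; maximum flow = 14.
By max-flow min-cut, the minimum cut capacity equals the max flow.
In the residual graph, reachable from In: {In, v1, v2, v3, v4, v5, v6, v7}.
Min-cut edges: v6→Eg (8), v7→Eg (6); capacity 8 + 6 = 14.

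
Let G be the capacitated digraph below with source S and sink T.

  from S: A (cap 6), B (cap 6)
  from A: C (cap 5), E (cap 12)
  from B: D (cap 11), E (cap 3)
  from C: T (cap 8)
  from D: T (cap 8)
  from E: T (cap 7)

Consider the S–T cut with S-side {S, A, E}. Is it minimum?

No — its capacity is 18, but the minimum cut has capacity 12.

Given cut capacity: 6 + 5 + 7 = 18.
Augment S→A→C→T: bottleneck 5, flow now 5.
Augment S→A→E→T: bottleneck 1, flow now 6.
Augment S→B→D→T: bottleneck 6, flow now 12.
No augmenting path remains; maximum flow = 12.
In the residual graph, reachable from S: {S}.
Min-cut edges: S→A (6), S→B (6); capacity 6 + 6 = 12.
Cut capacity 18 exceeds the max flow 12, so it is not minimum.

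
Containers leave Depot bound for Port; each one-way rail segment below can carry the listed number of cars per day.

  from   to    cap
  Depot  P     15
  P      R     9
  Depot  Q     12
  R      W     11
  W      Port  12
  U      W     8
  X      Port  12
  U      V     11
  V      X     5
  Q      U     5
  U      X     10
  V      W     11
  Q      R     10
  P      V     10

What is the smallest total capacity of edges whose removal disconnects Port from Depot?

22

Augment Depot→P→R→W→Port: bottleneck 9, flow now 9.
Augment Depot→P→V→W→Port: bottleneck 3, flow now 12.
Augment Depot→P→V→X→Port: bottleneck 3, flow now 15.
Augment Depot→Q→U→X→Port: bottleneck 5, flow now 20.
Augment Depot→Q→R→P→V→X→Port: bottleneck 2, flow now 22. (uses reverse residual edge)
No augmenting path remains; maximum flow = 22.
By max-flow min-cut, the minimum cut capacity equals the max flow.
In the residual graph, reachable from Depot: {Depot, P, Q, R, V, W}.
Min-cut edges: Q→U (5), V→X (5), W→Port (12); capacity 5 + 5 + 12 = 22.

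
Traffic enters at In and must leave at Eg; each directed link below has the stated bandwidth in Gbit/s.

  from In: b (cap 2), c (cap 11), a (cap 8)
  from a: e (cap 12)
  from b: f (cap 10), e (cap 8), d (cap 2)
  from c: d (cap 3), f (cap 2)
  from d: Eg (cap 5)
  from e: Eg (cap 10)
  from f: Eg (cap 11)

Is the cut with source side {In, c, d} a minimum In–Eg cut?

No — its capacity is 17, but the minimum cut has capacity 15.

Given cut capacity: 8 + 2 + 2 + 5 = 17.
Augment In→a→e→Eg: bottleneck 8, flow now 8.
Augment In→b→d→Eg: bottleneck 2, flow now 10.
Augment In→c→d→Eg: bottleneck 3, flow now 13.
Augment In→c→f→Eg: bottleneck 2, flow now 15.
No augmenting path remains; maximum flow = 15.
In the residual graph, reachable from In: {In, c}.
Min-cut edges: In→a (8), In→b (2), c→d (3), c→f (2); capacity 8 + 2 + 3 + 2 = 15.
Cut capacity 17 exceeds the max flow 15, so it is not minimum.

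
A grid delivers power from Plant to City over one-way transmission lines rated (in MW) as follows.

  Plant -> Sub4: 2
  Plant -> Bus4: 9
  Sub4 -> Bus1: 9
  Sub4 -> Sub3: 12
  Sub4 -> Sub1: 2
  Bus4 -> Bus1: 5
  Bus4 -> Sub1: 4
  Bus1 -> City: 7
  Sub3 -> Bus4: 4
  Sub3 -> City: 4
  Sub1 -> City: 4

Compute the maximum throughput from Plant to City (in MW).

11

Augment Plant→Sub4→Bus1→City: bottleneck 2, flow now 2.
Augment Plant→Bus4→Bus1→City: bottleneck 5, flow now 7.
Augment Plant→Bus4→Sub1→City: bottleneck 4, flow now 11.
No augmenting path remains; maximum flow = 11.
In the residual graph, reachable from Plant: {Plant}.
Min-cut edges: Plant→Sub4 (2), Plant→Bus4 (9); capacity 2 + 9 = 11.
This cut is saturated, so no flow can exceed 11.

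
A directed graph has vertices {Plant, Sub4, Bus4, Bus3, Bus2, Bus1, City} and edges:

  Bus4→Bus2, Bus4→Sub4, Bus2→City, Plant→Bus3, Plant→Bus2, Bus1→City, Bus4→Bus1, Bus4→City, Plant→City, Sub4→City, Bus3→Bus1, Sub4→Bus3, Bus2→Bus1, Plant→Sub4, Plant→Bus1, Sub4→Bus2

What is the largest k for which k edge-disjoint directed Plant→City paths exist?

Assign every edge capacity 1; by Menger, the answer equals the max flow.
Path Plant→City (+1); total 1.
Path Plant→Sub4→City (+1); total 2.
Path Plant→Bus2→City (+1); total 3.
Path Plant→Bus1→City (+1); total 4.
No residual Plant→City path; max flow = 4.
Certifying cut of size 4: {Bus1→City, Plant→Bus2, Plant→City, Plant→Sub4}.

4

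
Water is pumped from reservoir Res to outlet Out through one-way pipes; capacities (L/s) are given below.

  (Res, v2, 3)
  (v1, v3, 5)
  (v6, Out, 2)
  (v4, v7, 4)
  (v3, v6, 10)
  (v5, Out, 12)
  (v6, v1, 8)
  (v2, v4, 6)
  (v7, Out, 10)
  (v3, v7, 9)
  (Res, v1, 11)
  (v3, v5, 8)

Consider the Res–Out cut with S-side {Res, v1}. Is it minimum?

Yes — it is a minimum cut (capacity 8).

Given cut capacity: 3 + 5 = 8.
Augment Res→v1→v3→v5→Out: bottleneck 5, flow now 5.
Augment Res→v2→v4→v7→Out: bottleneck 3, flow now 8.
No augmenting path remains; maximum flow = 8.
Cut capacity 8 equals the max flow, so it is a minimum cut.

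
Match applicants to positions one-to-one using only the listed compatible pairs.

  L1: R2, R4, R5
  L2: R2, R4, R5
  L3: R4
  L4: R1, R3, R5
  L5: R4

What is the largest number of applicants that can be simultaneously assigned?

Unit-capacity flow: source→left, listed edges, right→sink; max matching = max flow.
Augmenting path L1→R2 (+1); matched 1.
Augmenting path L2→R4 (+1); matched 2.
Augmenting path L4→R1 (+1); matched 3.
Augmenting path L3→R4→L2→R5 (+1); matched 4.
No augmenting path remains; maximum matching = 4.
König certificate: {L1, L2, L4, R4} is a vertex cover of size 4 (every listed pair touches it), so no matching can be larger.

4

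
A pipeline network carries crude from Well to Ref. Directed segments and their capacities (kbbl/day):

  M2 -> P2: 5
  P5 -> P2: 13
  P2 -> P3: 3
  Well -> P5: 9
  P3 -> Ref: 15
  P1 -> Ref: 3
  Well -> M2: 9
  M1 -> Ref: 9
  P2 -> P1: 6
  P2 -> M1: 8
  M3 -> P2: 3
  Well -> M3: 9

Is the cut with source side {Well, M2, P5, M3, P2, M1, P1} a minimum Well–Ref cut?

No — its capacity is 15, but the minimum cut has capacity 14.

Given cut capacity: 3 + 9 + 3 = 15.
Augment Well→M2→P2→P3→Ref: bottleneck 3, flow now 3.
Augment Well→M2→P2→M1→Ref: bottleneck 2, flow now 5.
Augment Well→P5→P2→M1→Ref: bottleneck 6, flow now 11.
Augment Well→P5→P2→P1→Ref: bottleneck 3, flow now 14.
No augmenting path remains; maximum flow = 14.
In the residual graph, reachable from Well: {Well, M2, P5, M3, P2, P1}.
Min-cut edges: P2→P3 (3), P2→M1 (8), P1→Ref (3); capacity 3 + 8 + 3 = 14.
Cut capacity 15 exceeds the max flow 14, so it is not minimum.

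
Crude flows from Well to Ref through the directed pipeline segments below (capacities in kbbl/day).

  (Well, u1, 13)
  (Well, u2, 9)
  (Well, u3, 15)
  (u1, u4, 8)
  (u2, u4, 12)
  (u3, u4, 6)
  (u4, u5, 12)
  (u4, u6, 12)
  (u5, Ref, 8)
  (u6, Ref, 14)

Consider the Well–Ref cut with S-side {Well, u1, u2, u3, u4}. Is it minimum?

Given cut capacity: 12 + 12 = 24.
Augment Well→u1→u4→u5→Ref: bottleneck 8, flow now 8.
Augment Well→u2→u4→u6→Ref: bottleneck 9, flow now 17.
Augment Well→u3→u4→u6→Ref: bottleneck 3, flow now 20.
No augmenting path remains; maximum flow = 20.
In the residual graph, reachable from Well: {Well, u1, u2, u3, u4, u5}.
Min-cut edges: u4→u6 (12), u5→Ref (8); capacity 12 + 8 = 20.
Cut capacity 24 exceeds the max flow 20, so it is not minimum.

No — its capacity is 24, but the minimum cut has capacity 20.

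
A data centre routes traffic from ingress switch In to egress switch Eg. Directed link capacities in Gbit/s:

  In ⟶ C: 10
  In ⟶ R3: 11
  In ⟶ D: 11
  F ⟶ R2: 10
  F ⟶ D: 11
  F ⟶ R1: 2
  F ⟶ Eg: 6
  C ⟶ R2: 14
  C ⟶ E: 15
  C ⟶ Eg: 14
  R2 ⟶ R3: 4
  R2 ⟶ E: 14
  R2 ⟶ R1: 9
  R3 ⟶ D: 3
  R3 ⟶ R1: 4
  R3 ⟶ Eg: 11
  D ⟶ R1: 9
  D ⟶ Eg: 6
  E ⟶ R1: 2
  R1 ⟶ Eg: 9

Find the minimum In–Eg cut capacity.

Augment In→C→Eg: bottleneck 10, flow now 10.
Augment In→R3→Eg: bottleneck 11, flow now 21.
Augment In→D→Eg: bottleneck 6, flow now 27.
Augment In→D→R1→Eg: bottleneck 5, flow now 32.
No augmenting path remains; maximum flow = 32.
By max-flow min-cut, the minimum cut capacity equals the max flow.
In the residual graph, reachable from In: {In}.
Min-cut edges: In→C (10), In→R3 (11), In→D (11); capacity 10 + 11 + 11 = 32.

32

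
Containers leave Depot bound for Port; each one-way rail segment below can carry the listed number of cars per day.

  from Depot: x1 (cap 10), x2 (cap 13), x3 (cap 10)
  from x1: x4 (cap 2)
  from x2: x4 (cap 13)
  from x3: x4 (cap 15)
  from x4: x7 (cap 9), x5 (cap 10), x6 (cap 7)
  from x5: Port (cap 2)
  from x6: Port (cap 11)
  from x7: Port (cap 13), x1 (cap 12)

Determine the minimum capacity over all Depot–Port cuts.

18

Augment Depot→x1→x4→x5→Port: bottleneck 2, flow now 2.
Augment Depot→x2→x4→x6→Port: bottleneck 7, flow now 9.
Augment Depot→x2→x4→x7→Port: bottleneck 6, flow now 15.
Augment Depot→x3→x4→x7→Port: bottleneck 3, flow now 18.
No augmenting path remains; maximum flow = 18.
By max-flow min-cut, the minimum cut capacity equals the max flow.
In the residual graph, reachable from Depot: {Depot, x1, x2, x3, x4, x5}.
Min-cut edges: x4→x6 (7), x4→x7 (9), x5→Port (2); capacity 7 + 9 + 2 = 18.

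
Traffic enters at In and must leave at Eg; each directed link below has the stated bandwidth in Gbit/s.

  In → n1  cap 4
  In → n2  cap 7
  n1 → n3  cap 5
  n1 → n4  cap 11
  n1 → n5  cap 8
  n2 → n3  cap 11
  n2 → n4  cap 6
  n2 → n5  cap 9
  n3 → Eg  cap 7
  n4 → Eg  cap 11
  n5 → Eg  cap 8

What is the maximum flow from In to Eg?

11

Augment In→n1→n3→Eg: bottleneck 4, flow now 4.
Augment In→n2→n3→Eg: bottleneck 3, flow now 7.
Augment In→n2→n4→Eg: bottleneck 4, flow now 11.
No augmenting path remains; maximum flow = 11.
In the residual graph, reachable from In: {In}.
Min-cut edges: In→n1 (4), In→n2 (7); capacity 4 + 7 = 11.
This cut is saturated, so no flow can exceed 11.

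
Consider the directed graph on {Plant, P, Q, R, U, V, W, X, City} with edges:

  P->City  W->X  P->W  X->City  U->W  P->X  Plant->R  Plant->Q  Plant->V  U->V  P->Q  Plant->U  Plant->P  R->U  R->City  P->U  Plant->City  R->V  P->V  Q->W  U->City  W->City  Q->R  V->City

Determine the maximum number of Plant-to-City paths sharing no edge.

Assign every edge capacity 1; by Menger, the answer equals the max flow.
Path Plant→City (+1); total 1.
Path Plant→P→City (+1); total 2.
Path Plant→R→City (+1); total 3.
Path Plant→U→City (+1); total 4.
Path Plant→V→City (+1); total 5.
Path Plant→Q→W→City (+1); total 6.
No residual Plant→City path; max flow = 6.
Certifying cut of size 6: {Plant→City, Plant→P, Plant→Q, Plant→R, Plant→U, Plant→V}.

6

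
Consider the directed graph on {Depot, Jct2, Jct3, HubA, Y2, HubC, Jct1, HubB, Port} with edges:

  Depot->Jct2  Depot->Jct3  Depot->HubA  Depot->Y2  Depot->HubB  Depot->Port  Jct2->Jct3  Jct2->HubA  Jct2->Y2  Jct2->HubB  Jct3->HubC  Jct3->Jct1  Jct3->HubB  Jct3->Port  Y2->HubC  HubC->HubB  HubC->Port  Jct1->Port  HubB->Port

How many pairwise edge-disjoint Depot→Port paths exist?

5

Assign every edge capacity 1; by Menger, the answer equals the max flow.
Path Depot→Port (+1); total 1.
Path Depot→Jct3→Port (+1); total 2.
Path Depot→HubB→Port (+1); total 3.
Path Depot→Y2→HubC→Port (+1); total 4.
Path Depot→Jct2→Jct3→Jct1→Port (+1); total 5.
No residual Depot→Port path; max flow = 5.
Certifying cut of size 5: {Depot→HubB, Depot→Jct2, Depot→Jct3, Depot→Port, Depot→Y2}.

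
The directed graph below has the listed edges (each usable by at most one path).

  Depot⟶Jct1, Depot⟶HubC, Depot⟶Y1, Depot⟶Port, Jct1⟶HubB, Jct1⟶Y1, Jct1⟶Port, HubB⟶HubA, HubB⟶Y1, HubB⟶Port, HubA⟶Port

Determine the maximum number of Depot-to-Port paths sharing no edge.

2

Assign every edge capacity 1; by Menger, the answer equals the max flow.
Path Depot→Port (+1); total 1.
Path Depot→Jct1→Port (+1); total 2.
No residual Depot→Port path; max flow = 2.
Certifying cut of size 2: {Depot→Jct1, Depot→Port}.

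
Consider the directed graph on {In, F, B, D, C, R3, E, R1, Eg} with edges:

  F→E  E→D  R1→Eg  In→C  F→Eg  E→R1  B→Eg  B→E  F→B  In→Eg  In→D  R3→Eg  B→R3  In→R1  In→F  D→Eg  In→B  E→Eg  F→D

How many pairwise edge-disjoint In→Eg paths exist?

5

Assign every edge capacity 1; by Menger, the answer equals the max flow.
Path In→Eg (+1); total 1.
Path In→F→Eg (+1); total 2.
Path In→B→Eg (+1); total 3.
Path In→D→Eg (+1); total 4.
Path In→R1→Eg (+1); total 5.
No residual In→Eg path; max flow = 5.
Certifying cut of size 5: {In→B, In→D, In→Eg, In→F, In→R1}.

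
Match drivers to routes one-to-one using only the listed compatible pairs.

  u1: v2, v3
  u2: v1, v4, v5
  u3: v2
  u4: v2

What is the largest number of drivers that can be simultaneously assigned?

Unit-capacity flow: source→left, listed edges, right→sink; max matching = max flow.
Augmenting path u1→v2 (+1); matched 1.
Augmenting path u2→v1 (+1); matched 2.
Augmenting path u3→v2→u1→v3 (+1); matched 3.
No augmenting path remains; maximum matching = 3.
König certificate: {u1, u2, v2} is a vertex cover of size 3 (every listed pair touches it), so no matching can be larger.

3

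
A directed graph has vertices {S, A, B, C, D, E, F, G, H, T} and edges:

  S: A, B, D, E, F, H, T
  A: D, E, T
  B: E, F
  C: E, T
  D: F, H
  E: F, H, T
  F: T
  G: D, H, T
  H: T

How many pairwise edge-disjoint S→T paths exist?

5

Assign every edge capacity 1; by Menger, the answer equals the max flow.
Path S→T (+1); total 1.
Path S→A→T (+1); total 2.
Path S→E→T (+1); total 3.
Path S→F→T (+1); total 4.
Path S→H→T (+1); total 5.
No residual S→T path; max flow = 5.
Certifying cut of size 5: {E→T, F→T, H→T, S→A, S→T}.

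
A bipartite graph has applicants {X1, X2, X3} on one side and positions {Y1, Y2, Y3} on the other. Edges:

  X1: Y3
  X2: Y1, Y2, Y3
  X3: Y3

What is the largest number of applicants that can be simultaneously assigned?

2

Unit-capacity flow: source→left, listed edges, right→sink; max matching = max flow.
Augmenting path X1→Y3 (+1); matched 1.
Augmenting path X2→Y1 (+1); matched 2.
No augmenting path remains; maximum matching = 2.
König certificate: {X2, Y3} is a vertex cover of size 2 (every listed pair touches it), so no matching can be larger.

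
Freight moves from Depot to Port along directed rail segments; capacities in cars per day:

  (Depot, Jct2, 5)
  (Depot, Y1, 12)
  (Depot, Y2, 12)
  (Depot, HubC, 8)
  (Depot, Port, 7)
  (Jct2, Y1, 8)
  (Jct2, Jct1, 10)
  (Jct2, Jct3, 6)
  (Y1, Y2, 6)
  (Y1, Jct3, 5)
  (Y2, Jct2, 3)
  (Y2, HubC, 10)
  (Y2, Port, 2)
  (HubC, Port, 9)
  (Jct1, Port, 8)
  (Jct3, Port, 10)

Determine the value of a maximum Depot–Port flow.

31

Augment Depot→Port: bottleneck 7, flow now 7.
Augment Depot→Y2→Port: bottleneck 2, flow now 9.
Augment Depot→HubC→Port: bottleneck 8, flow now 17.
Augment Depot→Jct2→Jct1→Port: bottleneck 5, flow now 22.
Augment Depot→Y1→Jct3→Port: bottleneck 5, flow now 27.
Augment Depot→Y2→HubC→Port: bottleneck 1, flow now 28.
Augment Depot→Y2→Jct2→Jct1→Port: bottleneck 3, flow now 31.
No augmenting path remains; maximum flow = 31.
In the residual graph, reachable from Depot: {Depot, Y1, Y2, HubC}.
Min-cut edges: Depot→Jct2 (5), Depot→Port (7), Y1→Jct3 (5), Y2→Jct2 (3), Y2→Port (2), HubC→Port (9); capacity 5 + 7 + 5 + 3 + 2 + 9 = 31.
This cut is saturated, so no flow can exceed 31.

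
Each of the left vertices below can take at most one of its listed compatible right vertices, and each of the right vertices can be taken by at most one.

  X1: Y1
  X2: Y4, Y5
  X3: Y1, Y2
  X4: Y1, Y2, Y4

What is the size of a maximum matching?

Unit-capacity flow: source→left, listed edges, right→sink; max matching = max flow.
Augmenting path X1→Y1 (+1); matched 1.
Augmenting path X2→Y4 (+1); matched 2.
Augmenting path X3→Y2 (+1); matched 3.
Augmenting path X4→Y4→X2→Y5 (+1); matched 4.
No augmenting path remains; maximum matching = 4.
König certificate: {X1, X2, X3, X4} is a vertex cover of size 4 (every listed pair touches it), so no matching can be larger.

4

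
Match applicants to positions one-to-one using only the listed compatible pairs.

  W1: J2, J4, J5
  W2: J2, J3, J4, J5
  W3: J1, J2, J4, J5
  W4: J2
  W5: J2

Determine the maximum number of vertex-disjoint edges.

Unit-capacity flow: source→left, listed edges, right→sink; max matching = max flow.
Augmenting path W1→J2 (+1); matched 1.
Augmenting path W2→J3 (+1); matched 2.
Augmenting path W3→J1 (+1); matched 3.
Augmenting path W4→J2→W1→J4 (+1); matched 4.
No augmenting path remains; maximum matching = 4.
König certificate: {W1, W2, W3, J2} is a vertex cover of size 4 (every listed pair touches it), so no matching can be larger.

4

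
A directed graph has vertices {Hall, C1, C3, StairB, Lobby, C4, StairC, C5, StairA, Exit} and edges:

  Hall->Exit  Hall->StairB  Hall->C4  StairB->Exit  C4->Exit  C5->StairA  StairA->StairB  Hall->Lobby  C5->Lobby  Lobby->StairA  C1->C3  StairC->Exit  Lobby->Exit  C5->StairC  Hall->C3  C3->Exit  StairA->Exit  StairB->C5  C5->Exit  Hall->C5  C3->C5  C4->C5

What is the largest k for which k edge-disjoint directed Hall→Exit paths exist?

6

Assign every edge capacity 1; by Menger, the answer equals the max flow.
Path Hall→Exit (+1); total 1.
Path Hall→C3→Exit (+1); total 2.
Path Hall→StairB→Exit (+1); total 3.
Path Hall→Lobby→Exit (+1); total 4.
Path Hall→C4→Exit (+1); total 5.
Path Hall→C5→Exit (+1); total 6.
No residual Hall→Exit path; max flow = 6.
Certifying cut of size 6: {Hall→C3, Hall→C4, Hall→C5, Hall→Exit, Hall→Lobby, Hall→StairB}.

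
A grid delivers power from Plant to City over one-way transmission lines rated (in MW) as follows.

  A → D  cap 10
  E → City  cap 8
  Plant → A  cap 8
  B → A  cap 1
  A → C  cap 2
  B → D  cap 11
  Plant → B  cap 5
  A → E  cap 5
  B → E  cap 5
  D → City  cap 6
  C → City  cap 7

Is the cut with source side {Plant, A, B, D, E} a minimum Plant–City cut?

Given cut capacity: 2 + 6 + 8 = 16.
Augment Plant→A→C→City: bottleneck 2, flow now 2.
Augment Plant→A→D→City: bottleneck 6, flow now 8.
Augment Plant→B→E→City: bottleneck 5, flow now 13.
No augmenting path remains; maximum flow = 13.
In the residual graph, reachable from Plant: {Plant}.
Min-cut edges: Plant→A (8), Plant→B (5); capacity 8 + 5 = 13.
Cut capacity 16 exceeds the max flow 13, so it is not minimum.

No — its capacity is 16, but the minimum cut has capacity 13.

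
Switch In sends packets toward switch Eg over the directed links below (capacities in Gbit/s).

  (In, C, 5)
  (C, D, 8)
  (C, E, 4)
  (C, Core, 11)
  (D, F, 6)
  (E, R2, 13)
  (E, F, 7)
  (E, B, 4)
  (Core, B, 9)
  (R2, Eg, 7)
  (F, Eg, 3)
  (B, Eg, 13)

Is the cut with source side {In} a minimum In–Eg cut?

Yes — it is a minimum cut (capacity 5).

Given cut capacity: 5 = 5.
Augment In→C→D→F→Eg: bottleneck 3, flow now 3.
Augment In→C→E→R2→Eg: bottleneck 2, flow now 5.
No augmenting path remains; maximum flow = 5.
Cut capacity 5 equals the max flow, so it is a minimum cut.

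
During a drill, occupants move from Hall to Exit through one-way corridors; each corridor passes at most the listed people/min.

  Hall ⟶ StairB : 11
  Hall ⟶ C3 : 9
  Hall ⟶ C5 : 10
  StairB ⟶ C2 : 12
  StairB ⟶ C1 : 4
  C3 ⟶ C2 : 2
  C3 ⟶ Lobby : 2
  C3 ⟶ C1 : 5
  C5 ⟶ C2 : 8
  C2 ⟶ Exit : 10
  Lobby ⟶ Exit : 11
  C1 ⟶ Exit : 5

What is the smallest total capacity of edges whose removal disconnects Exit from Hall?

17

Augment Hall→StairB→C2→Exit: bottleneck 10, flow now 10.
Augment Hall→StairB→C1→Exit: bottleneck 1, flow now 11.
Augment Hall→C3→Lobby→Exit: bottleneck 2, flow now 13.
Augment Hall→C3→C1→Exit: bottleneck 4, flow now 17.
No augmenting path remains; maximum flow = 17.
By max-flow min-cut, the minimum cut capacity equals the max flow.
In the residual graph, reachable from Hall: {Hall, StairB, C3, C5, C2, C1}.
Min-cut edges: C3→Lobby (2), C2→Exit (10), C1→Exit (5); capacity 2 + 10 + 5 = 17.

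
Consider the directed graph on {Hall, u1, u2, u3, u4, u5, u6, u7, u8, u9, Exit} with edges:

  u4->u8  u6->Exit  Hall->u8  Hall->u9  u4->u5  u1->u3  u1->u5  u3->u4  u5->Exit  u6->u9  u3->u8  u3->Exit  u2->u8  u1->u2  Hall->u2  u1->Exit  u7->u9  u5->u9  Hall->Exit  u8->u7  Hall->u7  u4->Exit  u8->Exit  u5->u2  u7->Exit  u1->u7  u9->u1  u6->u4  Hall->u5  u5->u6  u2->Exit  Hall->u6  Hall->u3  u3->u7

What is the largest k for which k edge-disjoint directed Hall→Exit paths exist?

Assign every edge capacity 1; by Menger, the answer equals the max flow.
Path Hall→Exit (+1); total 1.
Path Hall→u2→Exit (+1); total 2.
Path Hall→u3→Exit (+1); total 3.
Path Hall→u5→Exit (+1); total 4.
Path Hall→u6→Exit (+1); total 5.
Path Hall→u7→Exit (+1); total 6.
Path Hall→u8→Exit (+1); total 7.
Path Hall→u9→u1→Exit (+1); total 8.
No residual Hall→Exit path; max flow = 8.
Certifying cut of size 8: {Hall→Exit, Hall→u2, Hall→u3, Hall→u5, Hall→u6, Hall→u7, Hall→u8, Hall→u9}.

8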